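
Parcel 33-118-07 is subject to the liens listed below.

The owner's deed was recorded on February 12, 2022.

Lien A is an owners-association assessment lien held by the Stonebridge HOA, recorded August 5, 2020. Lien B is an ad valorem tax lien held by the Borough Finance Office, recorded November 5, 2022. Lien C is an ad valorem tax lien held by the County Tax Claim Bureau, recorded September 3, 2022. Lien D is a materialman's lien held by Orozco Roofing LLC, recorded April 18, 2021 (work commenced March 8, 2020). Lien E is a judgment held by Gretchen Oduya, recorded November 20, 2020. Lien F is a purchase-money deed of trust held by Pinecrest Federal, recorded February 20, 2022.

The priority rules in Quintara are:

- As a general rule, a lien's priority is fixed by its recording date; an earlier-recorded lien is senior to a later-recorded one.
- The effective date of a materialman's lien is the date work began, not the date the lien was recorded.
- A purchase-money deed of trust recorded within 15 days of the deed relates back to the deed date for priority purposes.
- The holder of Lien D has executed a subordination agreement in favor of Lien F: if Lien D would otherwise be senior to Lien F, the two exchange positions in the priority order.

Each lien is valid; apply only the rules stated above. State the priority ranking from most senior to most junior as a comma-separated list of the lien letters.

F, A, E, D, C, B

Effective dates after the stated exceptions: D is treated as recorded March 8, 2020, the work-commencement date; F relates back to the deed date February 12, 2022.
By effective date: D (March 8, 2020), A (August 5, 2020), E (November 20, 2020), F (February 12, 2022), C (September 3, 2022), B (November 5, 2022).
The subordination applies — D was senior to F — so D and F swap.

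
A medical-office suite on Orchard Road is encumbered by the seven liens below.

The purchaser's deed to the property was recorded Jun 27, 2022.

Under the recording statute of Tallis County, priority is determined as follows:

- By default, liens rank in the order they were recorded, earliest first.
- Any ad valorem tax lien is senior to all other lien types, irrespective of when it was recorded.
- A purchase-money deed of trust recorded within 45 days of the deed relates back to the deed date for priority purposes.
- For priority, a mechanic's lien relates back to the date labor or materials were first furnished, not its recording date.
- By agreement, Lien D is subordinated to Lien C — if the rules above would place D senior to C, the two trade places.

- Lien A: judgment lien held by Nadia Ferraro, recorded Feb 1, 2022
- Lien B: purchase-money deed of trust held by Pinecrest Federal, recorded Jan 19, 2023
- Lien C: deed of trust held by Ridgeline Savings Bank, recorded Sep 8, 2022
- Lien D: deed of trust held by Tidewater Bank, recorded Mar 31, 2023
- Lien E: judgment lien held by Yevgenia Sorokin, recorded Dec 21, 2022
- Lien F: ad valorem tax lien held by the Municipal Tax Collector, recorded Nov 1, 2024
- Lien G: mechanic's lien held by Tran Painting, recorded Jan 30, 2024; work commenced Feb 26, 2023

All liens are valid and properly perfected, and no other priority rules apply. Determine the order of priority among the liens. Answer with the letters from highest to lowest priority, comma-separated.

F, A, C, E, B, G, D

Effective dates after the stated exceptions: B missed the 45-day window (206 days after the deed), so its recording date stands; G relates back to Feb 26, 2023 (work commenced).
F, as an ad valorem tax lien, has superpriority and ranks first.
Ordering the rest by effective date: A (Feb 1, 2022), C (Sep 8, 2022), E (Dec 21, 2022), B (Jan 19, 2023), G (Feb 26, 2023), D (Mar 31, 2023).
D is already junior to C, so the subordination agreement changes nothing.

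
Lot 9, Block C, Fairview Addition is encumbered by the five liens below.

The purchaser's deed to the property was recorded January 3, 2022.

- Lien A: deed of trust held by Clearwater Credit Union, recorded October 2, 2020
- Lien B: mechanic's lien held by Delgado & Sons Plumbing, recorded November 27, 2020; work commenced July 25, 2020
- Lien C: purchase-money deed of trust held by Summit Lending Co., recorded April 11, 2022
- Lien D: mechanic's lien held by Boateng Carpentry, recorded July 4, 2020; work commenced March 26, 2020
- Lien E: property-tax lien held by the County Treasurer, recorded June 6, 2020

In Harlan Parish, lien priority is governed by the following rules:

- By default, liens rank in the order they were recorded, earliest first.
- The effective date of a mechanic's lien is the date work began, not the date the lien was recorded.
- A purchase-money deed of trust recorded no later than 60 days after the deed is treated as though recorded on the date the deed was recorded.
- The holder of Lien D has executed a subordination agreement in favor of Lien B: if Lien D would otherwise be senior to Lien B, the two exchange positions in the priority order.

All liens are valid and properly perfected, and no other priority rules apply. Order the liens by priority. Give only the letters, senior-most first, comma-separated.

First, effective dates: B's effective date is July 25, 2020, when work began; C was recorded 98 days after the deed, outside the 60-day window, so it keeps its recording date; D is treated as recorded March 26, 2020, the work-commencement date.
Sorted by effective date: D (March 26, 2020), E (June 6, 2020), B (July 25, 2020), A (October 2, 2020), C (April 11, 2022).
D is senior to B before the subordination, so the two trade places.

B, E, D, A, C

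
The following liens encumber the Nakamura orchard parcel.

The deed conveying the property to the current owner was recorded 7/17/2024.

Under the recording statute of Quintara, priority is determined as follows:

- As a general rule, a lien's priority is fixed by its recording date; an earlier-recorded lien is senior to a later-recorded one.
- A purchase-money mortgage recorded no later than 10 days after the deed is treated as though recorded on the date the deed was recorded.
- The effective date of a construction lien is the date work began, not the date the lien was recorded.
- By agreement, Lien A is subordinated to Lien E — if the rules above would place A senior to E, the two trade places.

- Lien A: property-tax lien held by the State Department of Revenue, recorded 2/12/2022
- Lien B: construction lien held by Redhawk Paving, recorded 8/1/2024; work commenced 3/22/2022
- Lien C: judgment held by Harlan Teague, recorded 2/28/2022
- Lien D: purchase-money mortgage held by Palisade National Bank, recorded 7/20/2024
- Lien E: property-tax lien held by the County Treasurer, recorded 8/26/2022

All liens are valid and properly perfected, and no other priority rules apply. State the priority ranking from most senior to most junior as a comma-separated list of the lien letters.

Adjusting effective dates: B's effective date is 3/22/2022, when work began; D was recorded within the 10-day window, so its effective date is the deed date 7/17/2024.
By effective date: A (2/12/2022), C (2/28/2022), B (3/22/2022), E (8/26/2022), D (7/17/2024).
A is senior to E before the subordination, so the two trade places.

E, C, B, A, D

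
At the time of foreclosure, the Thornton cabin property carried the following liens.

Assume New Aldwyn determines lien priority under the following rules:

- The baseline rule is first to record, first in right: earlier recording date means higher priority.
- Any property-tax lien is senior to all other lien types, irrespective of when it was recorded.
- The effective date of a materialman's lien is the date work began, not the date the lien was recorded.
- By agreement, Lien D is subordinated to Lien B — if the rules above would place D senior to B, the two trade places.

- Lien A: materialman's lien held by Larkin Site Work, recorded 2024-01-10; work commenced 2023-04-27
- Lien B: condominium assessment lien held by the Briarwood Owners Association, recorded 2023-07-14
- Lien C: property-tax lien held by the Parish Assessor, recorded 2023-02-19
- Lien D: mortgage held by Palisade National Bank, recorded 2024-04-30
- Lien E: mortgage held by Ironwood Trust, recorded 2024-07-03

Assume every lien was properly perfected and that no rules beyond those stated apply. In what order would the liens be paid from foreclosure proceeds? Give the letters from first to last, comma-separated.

C, A, B, D, E

Effective dates after the stated exceptions: A is treated as recorded 2023-04-27, the work-commencement date.
As a property-tax lien, C is senior to every other lien.
Remaining liens by effective date: A (2023-04-27), B (2023-07-14), D (2024-04-30), E (2024-07-03).
D already ranks below B; the subordination has no effect.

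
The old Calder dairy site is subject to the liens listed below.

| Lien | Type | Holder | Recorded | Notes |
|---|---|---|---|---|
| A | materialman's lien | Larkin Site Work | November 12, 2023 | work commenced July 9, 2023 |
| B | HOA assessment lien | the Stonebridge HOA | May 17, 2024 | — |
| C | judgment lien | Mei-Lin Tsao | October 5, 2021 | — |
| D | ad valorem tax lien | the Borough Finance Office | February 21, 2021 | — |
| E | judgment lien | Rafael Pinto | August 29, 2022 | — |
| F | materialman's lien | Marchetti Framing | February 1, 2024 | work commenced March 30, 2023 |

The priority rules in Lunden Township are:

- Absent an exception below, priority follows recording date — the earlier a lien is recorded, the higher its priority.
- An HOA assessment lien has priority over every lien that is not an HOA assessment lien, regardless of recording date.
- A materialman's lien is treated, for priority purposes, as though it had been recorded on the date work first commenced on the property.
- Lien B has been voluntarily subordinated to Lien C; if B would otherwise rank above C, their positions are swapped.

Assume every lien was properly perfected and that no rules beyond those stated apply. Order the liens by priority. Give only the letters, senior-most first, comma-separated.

Effective dates after the stated exceptions: A relates back to July 9, 2023 (work commenced); F is treated as recorded March 30, 2023, the work-commencement date.
B is an HOA assessment lien, so it outranks all other liens regardless of date.
Remaining liens by effective date: D (February 21, 2021), C (October 5, 2021), E (August 29, 2022), F (March 30, 2023), A (July 9, 2023).
Because B would otherwise rank above C, the subordination swaps them.

C, D, B, E, F, A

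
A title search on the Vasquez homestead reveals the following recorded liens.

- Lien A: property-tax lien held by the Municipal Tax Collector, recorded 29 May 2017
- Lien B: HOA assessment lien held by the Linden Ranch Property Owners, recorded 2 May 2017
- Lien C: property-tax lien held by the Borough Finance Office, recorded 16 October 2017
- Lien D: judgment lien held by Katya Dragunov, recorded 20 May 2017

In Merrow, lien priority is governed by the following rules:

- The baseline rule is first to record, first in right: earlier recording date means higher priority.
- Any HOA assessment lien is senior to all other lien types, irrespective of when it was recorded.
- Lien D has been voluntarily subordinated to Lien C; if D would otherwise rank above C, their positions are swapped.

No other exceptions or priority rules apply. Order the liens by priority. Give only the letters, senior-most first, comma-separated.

As an HOA assessment lien, B is senior to every other lien.
Among the remaining liens, by effective date: D (20 May 2017), A (29 May 2017), C (16 October 2017).
D is senior to C before the subordination, so the two trade places.

B, C, A, D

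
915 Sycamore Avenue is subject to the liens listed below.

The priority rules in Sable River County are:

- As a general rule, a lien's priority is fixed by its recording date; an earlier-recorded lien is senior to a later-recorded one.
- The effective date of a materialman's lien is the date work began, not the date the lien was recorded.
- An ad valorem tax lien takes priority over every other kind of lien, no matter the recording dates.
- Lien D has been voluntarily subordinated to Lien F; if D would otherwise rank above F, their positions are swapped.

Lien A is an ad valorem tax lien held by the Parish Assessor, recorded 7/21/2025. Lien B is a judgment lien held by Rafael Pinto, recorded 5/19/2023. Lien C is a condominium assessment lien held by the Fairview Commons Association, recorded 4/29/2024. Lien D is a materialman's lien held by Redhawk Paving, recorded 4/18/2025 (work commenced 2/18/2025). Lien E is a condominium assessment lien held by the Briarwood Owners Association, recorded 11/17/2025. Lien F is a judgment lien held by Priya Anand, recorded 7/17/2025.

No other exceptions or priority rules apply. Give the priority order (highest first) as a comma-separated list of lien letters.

Adjusting effective dates: D's effective date is 2/18/2025, when work began.
A is an ad valorem tax lien and takes priority over every other lien.
Among the remaining liens, by effective date: B (5/19/2023), C (4/29/2024), D (2/18/2025), F (7/17/2025), E (11/17/2025).
The subordination applies — D was senior to F — so D and F swap.

A, B, C, F, D, E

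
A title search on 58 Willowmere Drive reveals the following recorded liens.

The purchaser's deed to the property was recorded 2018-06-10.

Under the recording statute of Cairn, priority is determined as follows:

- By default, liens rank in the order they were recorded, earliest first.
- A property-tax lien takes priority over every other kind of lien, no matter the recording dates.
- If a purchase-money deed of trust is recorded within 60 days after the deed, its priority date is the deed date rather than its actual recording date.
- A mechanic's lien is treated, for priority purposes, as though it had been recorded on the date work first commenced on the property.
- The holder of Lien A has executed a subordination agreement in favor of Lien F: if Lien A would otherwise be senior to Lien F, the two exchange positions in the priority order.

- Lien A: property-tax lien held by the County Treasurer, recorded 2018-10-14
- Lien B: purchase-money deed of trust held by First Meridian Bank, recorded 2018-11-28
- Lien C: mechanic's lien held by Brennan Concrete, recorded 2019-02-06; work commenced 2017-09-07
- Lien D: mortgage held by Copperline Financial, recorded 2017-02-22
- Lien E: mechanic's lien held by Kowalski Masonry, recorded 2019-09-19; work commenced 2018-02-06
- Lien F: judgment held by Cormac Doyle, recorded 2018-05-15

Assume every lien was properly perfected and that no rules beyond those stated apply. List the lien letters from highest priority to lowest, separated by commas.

First, effective dates: B was recorded 171 days after the deed — beyond 60 days — so no relation-back applies; C relates back to 2017-09-07 (work commenced); E relates back to 2018-02-06 (work commenced).
A, as a property-tax lien, has superpriority and ranks first.
Remaining liens by effective date: D (2017-02-22), C (2017-09-07), E (2018-02-06), F (2018-05-15), B (2018-11-28).
A would otherwise be senior to F, so under the subordination agreement A and F exchange positions.

F, D, C, E, A, B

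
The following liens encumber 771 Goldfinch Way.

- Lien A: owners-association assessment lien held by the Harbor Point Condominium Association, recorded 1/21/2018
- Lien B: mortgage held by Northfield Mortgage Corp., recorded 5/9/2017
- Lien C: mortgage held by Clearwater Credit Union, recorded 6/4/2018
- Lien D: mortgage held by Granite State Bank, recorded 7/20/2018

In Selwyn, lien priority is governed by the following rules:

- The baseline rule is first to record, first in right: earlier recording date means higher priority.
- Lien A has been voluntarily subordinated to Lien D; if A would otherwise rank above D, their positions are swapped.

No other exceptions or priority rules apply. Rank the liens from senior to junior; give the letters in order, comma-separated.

Ordering by effective date: B (5/9/2017), A (1/21/2018), C (6/4/2018), D (7/20/2018).
Because A would otherwise rank above D, the subordination swaps them.

B, D, C, A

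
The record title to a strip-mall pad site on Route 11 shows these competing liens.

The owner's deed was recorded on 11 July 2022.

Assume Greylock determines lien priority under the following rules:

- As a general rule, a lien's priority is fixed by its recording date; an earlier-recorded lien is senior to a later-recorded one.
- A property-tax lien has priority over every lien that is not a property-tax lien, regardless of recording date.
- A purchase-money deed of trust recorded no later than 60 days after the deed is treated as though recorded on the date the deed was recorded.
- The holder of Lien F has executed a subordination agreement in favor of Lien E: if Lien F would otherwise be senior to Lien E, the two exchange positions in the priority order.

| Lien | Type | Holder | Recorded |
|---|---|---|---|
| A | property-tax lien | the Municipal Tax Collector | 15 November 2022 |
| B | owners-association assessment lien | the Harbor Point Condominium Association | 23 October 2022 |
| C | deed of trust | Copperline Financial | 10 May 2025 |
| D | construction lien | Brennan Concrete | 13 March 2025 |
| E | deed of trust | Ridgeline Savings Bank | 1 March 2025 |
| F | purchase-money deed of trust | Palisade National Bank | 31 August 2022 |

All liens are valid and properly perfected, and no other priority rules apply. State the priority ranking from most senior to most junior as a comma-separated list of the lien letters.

First, effective dates: F was recorded within the 60-day window, so its effective date is the deed date 11 July 2022.
A is a property-tax lien, so it outranks all other liens regardless of date.
Among the remaining liens, by effective date: F (11 July 2022), B (23 October 2022), E (1 March 2025), D (13 March 2025), C (10 May 2025).
F would otherwise be senior to E, so under the subordination agreement F and E exchange positions.

A, E, B, F, D, C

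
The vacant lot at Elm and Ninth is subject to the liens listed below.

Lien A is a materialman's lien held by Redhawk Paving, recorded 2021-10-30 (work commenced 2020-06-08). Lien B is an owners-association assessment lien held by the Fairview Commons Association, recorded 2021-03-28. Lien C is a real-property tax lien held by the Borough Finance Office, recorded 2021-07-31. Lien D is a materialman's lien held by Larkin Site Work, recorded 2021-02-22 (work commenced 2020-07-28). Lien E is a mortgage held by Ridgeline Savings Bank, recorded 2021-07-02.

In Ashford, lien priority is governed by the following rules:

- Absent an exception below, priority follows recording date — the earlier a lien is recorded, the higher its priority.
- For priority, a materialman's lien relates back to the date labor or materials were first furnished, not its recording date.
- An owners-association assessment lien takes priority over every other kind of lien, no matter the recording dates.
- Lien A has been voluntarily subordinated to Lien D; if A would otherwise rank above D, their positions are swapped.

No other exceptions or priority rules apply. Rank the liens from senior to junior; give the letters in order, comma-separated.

B, D, A, E, C

Effective dates after the stated exceptions: A's effective date is 2020-06-08, when work began; D relates back to 2020-07-28 (work commenced).
B is an owners-association assessment lien and takes priority over every other lien.
Remaining liens by effective date: A (2020-06-08), D (2020-07-28), E (2021-07-02), C (2021-07-31).
Because A would otherwise rank above D, the subordination swaps them.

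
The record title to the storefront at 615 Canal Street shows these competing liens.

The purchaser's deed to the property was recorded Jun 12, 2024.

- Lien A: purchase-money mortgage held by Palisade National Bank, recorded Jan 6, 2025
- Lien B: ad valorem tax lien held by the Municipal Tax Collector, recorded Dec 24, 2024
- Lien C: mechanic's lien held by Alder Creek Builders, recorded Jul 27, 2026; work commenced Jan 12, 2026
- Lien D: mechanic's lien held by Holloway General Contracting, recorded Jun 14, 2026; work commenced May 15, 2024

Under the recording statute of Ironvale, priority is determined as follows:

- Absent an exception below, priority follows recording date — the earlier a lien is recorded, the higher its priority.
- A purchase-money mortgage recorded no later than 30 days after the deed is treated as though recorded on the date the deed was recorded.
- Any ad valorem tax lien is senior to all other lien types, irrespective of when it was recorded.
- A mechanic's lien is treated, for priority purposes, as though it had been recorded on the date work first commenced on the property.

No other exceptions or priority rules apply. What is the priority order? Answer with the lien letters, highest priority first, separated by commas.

Effective dates after the stated exceptions: A was recorded 208 days after the deed, outside the 30-day window, so it keeps its recording date; C is treated as recorded Jan 12, 2026, the work-commencement date; D's effective date is May 15, 2024, when work began.
B is an ad valorem tax lien, so it outranks all other liens regardless of date.
Among the remaining liens, by effective date: D (May 15, 2024), A (Jan 6, 2025), C (Jan 12, 2026).

B, D, A, C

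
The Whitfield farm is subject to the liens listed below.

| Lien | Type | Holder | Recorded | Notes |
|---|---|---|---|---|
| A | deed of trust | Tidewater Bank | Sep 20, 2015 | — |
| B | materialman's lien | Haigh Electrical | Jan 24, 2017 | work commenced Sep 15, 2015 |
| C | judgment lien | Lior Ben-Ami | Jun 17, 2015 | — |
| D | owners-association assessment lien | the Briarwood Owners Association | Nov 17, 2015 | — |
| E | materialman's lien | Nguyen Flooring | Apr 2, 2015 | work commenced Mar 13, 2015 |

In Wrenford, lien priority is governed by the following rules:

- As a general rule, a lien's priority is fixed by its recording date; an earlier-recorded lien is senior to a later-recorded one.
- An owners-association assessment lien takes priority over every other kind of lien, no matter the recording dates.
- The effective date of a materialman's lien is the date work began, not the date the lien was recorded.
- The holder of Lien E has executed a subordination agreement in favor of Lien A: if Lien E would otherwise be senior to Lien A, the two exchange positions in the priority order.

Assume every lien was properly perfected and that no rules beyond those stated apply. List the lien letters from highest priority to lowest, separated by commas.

Adjusting effective dates: B relates back to Sep 15, 2015 (work commenced); E is treated as recorded Mar 13, 2015, the work-commencement date.
As an owners-association assessment lien, D is senior to every other lien.
Among the remaining liens, by effective date: E (Mar 13, 2015), C (Jun 17, 2015), B (Sep 15, 2015), A (Sep 20, 2015).
The subordination applies — E was senior to A — so E and A swap.

D, A, C, B, E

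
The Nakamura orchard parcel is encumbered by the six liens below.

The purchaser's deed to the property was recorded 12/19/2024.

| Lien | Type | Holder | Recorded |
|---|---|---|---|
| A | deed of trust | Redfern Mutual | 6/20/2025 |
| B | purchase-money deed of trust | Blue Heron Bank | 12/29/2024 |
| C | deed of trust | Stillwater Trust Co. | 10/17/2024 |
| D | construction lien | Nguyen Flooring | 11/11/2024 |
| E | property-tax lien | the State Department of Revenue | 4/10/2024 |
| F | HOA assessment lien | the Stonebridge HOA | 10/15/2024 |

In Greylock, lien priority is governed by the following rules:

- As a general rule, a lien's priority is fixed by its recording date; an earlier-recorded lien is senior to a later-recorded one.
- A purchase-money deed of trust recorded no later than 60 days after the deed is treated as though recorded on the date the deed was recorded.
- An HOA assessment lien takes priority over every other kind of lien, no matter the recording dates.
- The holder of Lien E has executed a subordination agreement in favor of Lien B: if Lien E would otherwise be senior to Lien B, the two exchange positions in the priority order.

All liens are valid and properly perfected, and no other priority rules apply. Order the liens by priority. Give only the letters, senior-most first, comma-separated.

F, B, C, D, E, A

Effective dates: B was recorded within the 60-day window, so its effective date is the deed date 12/19/2024.
F is an HOA assessment lien, so it outranks all other liens regardless of date.
Ordering the rest by effective date: E (4/10/2024), C (10/17/2024), D (11/11/2024), B (12/19/2024), A (6/20/2025).
E is senior to B before the subordination, so the two trade places.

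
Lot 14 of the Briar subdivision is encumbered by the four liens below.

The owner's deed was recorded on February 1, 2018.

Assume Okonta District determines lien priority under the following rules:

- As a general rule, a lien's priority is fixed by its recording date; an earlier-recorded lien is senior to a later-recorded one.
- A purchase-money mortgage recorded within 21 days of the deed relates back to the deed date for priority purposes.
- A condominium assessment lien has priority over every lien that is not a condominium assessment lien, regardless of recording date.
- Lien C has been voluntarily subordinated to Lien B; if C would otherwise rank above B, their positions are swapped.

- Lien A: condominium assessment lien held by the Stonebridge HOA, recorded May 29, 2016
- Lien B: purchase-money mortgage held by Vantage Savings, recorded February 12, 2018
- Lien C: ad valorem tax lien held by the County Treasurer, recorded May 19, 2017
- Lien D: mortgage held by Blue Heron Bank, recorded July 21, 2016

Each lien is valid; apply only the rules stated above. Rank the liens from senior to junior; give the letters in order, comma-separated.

First, effective dates: B was recorded within the 21-day window, so its effective date is the deed date February 1, 2018.
A is a condominium assessment lien and takes priority over every other lien.
The other liens, earliest effective date first: D (July 21, 2016), C (May 19, 2017), B (February 1, 2018).
The subordination applies — C was senior to B — so C and B swap.

A, D, B, C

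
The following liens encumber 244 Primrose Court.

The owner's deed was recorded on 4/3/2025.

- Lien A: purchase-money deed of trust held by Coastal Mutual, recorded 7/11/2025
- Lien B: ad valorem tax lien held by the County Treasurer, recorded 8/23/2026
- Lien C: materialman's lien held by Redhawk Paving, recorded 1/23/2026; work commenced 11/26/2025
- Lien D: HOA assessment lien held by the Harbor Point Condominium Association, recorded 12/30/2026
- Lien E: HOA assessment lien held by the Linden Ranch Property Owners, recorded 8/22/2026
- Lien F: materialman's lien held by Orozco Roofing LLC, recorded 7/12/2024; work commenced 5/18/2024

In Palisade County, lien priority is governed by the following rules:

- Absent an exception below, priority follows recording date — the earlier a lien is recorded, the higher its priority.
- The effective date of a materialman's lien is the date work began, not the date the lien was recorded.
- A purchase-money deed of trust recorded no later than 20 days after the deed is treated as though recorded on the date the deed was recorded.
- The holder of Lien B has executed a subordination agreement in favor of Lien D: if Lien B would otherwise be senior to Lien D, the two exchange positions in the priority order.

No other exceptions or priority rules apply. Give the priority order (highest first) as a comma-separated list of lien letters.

F, A, C, E, D, B

First, effective dates: A missed the 20-day window (99 days after the deed), so its recording date stands; C relates back to 11/26/2025 (work commenced); F relates back to 5/18/2024 (work commenced).
By effective date: F (5/18/2024), A (7/11/2025), C (11/26/2025), E (8/22/2026), B (8/23/2026), D (12/30/2026).
B would otherwise be senior to D, so under the subordination agreement B and D exchange positions.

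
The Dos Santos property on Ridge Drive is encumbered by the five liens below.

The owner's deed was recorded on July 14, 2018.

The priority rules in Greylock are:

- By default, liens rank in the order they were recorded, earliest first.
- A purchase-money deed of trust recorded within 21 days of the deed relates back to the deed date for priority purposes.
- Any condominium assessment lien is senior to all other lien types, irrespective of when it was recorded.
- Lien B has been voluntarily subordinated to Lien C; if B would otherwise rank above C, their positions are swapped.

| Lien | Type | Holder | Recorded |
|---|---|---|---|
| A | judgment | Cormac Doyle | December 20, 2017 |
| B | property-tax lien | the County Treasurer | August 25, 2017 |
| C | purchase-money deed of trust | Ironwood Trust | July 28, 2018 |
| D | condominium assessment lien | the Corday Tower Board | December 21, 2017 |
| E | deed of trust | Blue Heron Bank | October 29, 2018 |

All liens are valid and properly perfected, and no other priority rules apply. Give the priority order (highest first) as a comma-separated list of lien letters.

Effective dates: C relates back to the deed date July 14, 2018.
D is a condominium assessment lien and takes priority over every other lien.
Ordering the rest by effective date: B (August 25, 2017), A (December 20, 2017), C (July 14, 2018), E (October 29, 2018).
B is senior to C before the subordination, so the two trade places.

D, C, A, B, E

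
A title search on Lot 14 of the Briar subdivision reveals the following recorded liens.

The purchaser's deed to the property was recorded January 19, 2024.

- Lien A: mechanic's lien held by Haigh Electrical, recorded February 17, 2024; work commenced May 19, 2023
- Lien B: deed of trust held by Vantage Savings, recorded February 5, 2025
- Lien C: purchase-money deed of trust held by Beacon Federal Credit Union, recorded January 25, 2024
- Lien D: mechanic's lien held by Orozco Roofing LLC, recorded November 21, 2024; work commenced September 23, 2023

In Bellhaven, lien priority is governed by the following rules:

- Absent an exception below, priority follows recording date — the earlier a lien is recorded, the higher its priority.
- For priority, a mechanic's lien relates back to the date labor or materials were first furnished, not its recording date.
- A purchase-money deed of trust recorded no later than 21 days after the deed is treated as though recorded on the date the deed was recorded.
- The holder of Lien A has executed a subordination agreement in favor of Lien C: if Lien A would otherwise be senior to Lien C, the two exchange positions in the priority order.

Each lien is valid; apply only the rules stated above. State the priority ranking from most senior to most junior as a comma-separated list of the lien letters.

C, D, A, B

Adjusting effective dates: A relates back to May 19, 2023 (work commenced); C's effective date is the deed date, January 19, 2024; D is treated as recorded September 23, 2023, the work-commencement date.
Sorted by effective date: A (May 19, 2023), D (September 23, 2023), C (January 19, 2024), B (February 5, 2025).
A is senior to C before the subordination, so the two trade places.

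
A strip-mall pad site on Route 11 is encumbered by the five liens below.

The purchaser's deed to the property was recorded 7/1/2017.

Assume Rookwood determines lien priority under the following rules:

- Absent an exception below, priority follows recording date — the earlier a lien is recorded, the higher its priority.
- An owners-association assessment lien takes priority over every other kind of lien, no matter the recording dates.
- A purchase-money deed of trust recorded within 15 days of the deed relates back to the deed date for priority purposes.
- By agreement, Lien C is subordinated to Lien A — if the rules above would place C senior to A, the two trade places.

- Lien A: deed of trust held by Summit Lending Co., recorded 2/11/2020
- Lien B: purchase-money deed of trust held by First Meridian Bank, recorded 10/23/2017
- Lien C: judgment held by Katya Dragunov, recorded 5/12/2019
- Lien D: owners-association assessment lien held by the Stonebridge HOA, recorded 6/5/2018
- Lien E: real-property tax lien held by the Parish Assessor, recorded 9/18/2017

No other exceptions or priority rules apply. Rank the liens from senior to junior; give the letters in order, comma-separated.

D, E, B, A, C

Effective dates after the stated exceptions: B was recorded 114 days after the deed, outside the 15-day window, so it keeps its recording date.
D is an owners-association assessment lien, so it outranks all other liens regardless of date.
Among the remaining liens, by effective date: E (9/18/2017), B (10/23/2017), C (5/12/2019), A (2/11/2020).
The subordination applies — C was senior to A — so C and A swap.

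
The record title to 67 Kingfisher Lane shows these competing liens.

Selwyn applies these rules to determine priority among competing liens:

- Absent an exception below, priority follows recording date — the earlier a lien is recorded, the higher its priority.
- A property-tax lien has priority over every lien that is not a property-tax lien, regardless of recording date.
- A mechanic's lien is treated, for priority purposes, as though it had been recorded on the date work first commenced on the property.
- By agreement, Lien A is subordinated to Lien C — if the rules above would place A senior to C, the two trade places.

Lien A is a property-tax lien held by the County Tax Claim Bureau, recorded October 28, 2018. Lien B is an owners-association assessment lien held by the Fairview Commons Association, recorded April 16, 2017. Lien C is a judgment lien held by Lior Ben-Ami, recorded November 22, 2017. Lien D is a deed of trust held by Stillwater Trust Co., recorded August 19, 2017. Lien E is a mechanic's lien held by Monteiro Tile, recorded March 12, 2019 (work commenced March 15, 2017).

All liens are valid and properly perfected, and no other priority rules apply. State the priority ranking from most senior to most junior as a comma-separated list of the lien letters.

C, E, B, D, A

Effective dates: E is treated as recorded March 15, 2017, the work-commencement date.
As a property-tax lien, A is senior to every other lien.
Remaining liens by effective date: E (March 15, 2017), B (April 16, 2017), D (August 19, 2017), C (November 22, 2017).
The subordination applies — A was senior to C — so A and C swap.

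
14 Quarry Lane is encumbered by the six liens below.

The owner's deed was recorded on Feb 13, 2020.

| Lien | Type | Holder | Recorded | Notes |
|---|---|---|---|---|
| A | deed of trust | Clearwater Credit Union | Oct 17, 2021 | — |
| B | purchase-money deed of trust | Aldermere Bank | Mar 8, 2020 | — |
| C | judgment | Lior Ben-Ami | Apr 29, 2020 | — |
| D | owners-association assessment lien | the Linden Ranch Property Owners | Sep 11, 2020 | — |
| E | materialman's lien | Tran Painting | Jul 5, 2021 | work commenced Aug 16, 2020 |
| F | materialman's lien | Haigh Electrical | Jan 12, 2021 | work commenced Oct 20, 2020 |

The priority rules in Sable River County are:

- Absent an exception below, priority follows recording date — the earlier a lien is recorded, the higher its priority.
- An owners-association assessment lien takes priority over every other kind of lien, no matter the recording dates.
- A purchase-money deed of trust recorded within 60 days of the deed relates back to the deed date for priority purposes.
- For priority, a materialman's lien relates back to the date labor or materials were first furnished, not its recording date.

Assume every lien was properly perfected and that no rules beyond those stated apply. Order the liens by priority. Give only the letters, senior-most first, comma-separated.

First, effective dates: B's effective date is the deed date, Feb 13, 2020; E's effective date is Aug 16, 2020, when work began; F relates back to Oct 20, 2020 (work commenced).
D is an owners-association assessment lien and takes priority over every other lien.
Remaining liens by effective date: B (Feb 13, 2020), C (Apr 29, 2020), E (Aug 16, 2020), F (Oct 20, 2020), A (Oct 17, 2021).

D, B, C, E, F, A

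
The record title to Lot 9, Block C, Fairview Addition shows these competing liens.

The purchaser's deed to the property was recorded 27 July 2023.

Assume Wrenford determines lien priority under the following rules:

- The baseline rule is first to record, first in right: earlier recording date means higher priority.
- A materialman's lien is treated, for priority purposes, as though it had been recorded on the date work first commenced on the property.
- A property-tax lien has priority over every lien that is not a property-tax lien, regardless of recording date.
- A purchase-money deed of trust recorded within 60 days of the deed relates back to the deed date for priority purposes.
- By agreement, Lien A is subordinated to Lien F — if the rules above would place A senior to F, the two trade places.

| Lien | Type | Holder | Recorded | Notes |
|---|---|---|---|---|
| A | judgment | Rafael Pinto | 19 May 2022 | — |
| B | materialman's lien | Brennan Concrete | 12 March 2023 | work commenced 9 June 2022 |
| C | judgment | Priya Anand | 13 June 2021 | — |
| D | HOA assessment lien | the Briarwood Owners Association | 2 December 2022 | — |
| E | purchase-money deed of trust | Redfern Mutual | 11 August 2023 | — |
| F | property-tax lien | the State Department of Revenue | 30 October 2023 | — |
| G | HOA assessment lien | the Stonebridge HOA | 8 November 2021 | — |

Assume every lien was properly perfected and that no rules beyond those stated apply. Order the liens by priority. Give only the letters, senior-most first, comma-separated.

F, C, G, A, B, D, E

Adjusting effective dates: B relates back to 9 June 2022 (work commenced); E was recorded within the 60-day window, so its effective date is the deed date 27 July 2023.
F, as a property-tax lien, has superpriority and ranks first.
Among the remaining liens, by effective date: C (13 June 2021), G (8 November 2021), A (19 May 2022), B (9 June 2022), D (2 December 2022), E (27 July 2023).
A is already junior to F, so the subordination agreement changes nothing.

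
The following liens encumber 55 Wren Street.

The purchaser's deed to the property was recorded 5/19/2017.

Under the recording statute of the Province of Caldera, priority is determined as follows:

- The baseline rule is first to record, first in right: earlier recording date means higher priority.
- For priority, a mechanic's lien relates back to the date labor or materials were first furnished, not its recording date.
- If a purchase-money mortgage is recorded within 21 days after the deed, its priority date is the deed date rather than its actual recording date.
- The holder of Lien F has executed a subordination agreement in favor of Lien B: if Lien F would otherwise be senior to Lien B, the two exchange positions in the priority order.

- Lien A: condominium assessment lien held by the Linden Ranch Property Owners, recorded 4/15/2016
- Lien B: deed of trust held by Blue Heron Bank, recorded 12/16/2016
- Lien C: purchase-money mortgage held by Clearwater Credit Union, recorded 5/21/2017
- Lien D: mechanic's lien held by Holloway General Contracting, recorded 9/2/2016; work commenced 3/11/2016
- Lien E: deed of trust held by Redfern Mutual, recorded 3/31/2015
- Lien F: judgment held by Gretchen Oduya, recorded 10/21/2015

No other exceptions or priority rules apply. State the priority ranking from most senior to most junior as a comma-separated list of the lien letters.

First, effective dates: C's effective date is the deed date, 5/19/2017; D relates back to 3/11/2016 (work commenced).
By effective date: E (3/31/2015), F (10/21/2015), D (3/11/2016), A (4/15/2016), B (12/16/2016), C (5/19/2017).
F is senior to B before the subordination, so the two trade places.

E, B, D, A, F, C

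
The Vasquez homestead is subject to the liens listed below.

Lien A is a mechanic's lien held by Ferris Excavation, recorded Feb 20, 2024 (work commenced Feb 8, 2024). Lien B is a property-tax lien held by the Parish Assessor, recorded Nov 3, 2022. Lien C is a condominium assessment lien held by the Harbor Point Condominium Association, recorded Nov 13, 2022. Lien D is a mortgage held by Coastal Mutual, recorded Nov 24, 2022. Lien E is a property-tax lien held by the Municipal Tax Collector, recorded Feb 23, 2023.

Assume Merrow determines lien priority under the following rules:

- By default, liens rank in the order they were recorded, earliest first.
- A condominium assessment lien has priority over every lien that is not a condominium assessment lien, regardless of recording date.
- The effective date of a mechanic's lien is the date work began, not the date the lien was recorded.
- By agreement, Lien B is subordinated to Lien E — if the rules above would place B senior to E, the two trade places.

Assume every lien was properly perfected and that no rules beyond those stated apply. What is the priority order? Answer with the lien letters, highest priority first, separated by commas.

C, E, D, B, A

Effective dates after the stated exceptions: A is treated as recorded Feb 8, 2024, the work-commencement date.
C, as a condominium assessment lien, has superpriority and ranks first.
Ordering the rest by effective date: B (Nov 3, 2022), D (Nov 24, 2022), E (Feb 23, 2023), A (Feb 8, 2024).
The subordination applies — B was senior to E — so B and E swap.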